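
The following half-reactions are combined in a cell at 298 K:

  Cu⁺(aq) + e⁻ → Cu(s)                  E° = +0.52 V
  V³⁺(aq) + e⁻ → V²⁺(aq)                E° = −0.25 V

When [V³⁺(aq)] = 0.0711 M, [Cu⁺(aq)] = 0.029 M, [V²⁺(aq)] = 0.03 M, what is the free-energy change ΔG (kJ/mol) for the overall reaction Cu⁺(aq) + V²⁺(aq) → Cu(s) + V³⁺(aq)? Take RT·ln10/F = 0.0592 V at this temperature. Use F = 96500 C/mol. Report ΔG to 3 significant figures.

E°cell = +0.52 − (−0.25) = +0.77 V; the balanced reaction transfers n = 1 electron.
Q = [V³⁺(aq)] / ([Cu⁺(aq)]·[V²⁺(aq)]) = 81.7, so log Q = 1.912 and E = +0.77 − (0.0592/1)(1.912) = +0.6568 V.
Then ΔG = −nFE = −1 × 96500 × +0.6568 J/mol = −63.4 kJ/mol.

−63.4 kJ/mol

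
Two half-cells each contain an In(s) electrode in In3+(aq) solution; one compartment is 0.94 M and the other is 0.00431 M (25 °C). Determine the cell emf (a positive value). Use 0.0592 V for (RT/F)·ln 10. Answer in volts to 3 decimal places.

For a concentration cell E°cell = 0, since both electrodes use the same couple.
The compartment with the higher In3+(aq) concentration (0.94 M) acts as the cathode; ions are reduced there and produced at the dilute (0.00431 M) anode.
With n = 3, Ecell = −(0.0592/3)·log([dilute]/[conc]) = −(0.0592/3)·log(0.00431/0.94) = +0.046 V.

0.046 V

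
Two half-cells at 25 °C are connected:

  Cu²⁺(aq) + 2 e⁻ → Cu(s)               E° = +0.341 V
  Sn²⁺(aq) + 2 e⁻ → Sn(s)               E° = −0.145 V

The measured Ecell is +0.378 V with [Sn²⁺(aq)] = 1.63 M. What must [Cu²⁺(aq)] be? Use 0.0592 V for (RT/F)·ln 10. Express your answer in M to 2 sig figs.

0.00037 M

With Cu²⁺/Cu at the cathode and Sn²⁺/Sn at the anode, E°cell = +0.341 − (−0.145) = +0.486 V (n = 2).
From the Nernst equation, log Q = n(E° − E)/0.0592 = 2·(+0.486 − (+0.378))/0.0592 = 3.649.
The balanced reaction is Cu²⁺(aq) + Sn(s) → Cu(s) + Sn²⁺(aq), so Q = [Sn²⁺(aq)] / [Cu²⁺(aq)].
Isolating [Cu²⁺(aq)] in Q = 10^{3.649} yields log [Cu²⁺(aq)] = −3.437, i.e. 0.00037 M.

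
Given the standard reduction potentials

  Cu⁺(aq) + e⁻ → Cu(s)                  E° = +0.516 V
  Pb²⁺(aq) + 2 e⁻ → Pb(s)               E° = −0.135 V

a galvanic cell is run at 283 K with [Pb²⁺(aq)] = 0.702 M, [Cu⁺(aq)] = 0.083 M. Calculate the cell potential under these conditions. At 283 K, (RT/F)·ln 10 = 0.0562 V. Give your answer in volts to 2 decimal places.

Cu⁺/Cu is reduced (cathode, E° = +0.516 V) and Pb²⁺/Pb is oxidized (anode).
E°cell = +0.516 − (−0.135) = +0.651 V, with n = 2 electrons transferred.
For the overall reaction 2 Cu⁺(aq) + Pb(s) → 2 Cu(s) + Pb²⁺(aq), Q = [Pb²⁺(aq)] / [Cu⁺(aq)]^2 = 102, giving log Q = 2.008.
E = E° − (0.0562/n)·log Q = +0.651 − (0.0562/2)(2.008) = +0.59 V.

+0.59 V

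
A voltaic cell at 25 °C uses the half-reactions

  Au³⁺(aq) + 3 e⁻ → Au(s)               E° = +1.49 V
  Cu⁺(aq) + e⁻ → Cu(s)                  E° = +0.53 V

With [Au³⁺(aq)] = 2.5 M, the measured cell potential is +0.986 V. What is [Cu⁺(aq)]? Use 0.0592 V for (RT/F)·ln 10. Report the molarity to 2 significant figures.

0.49 M

With Au³⁺/Au at the cathode and Cu⁺/Cu at the anode, E°cell = +1.49 − (+0.53) = +0.96 V (n = 3).
Rearranging E = E° − (0.0592/n)·log Q gives log Q = 3(+0.96 − (+0.986))/0.0592 = −1.318.
Balancing electrons gives Au³⁺(aq) + 3 Cu(s) → Au(s) + 3 Cu⁺(aq); thus Q = [Cu⁺(aq)]^3 / [Au³⁺(aq)].
Substituting the known concentrations and solving, log [Cu⁺(aq)] = −0.307 and [Cu⁺(aq)] = 0.49 M.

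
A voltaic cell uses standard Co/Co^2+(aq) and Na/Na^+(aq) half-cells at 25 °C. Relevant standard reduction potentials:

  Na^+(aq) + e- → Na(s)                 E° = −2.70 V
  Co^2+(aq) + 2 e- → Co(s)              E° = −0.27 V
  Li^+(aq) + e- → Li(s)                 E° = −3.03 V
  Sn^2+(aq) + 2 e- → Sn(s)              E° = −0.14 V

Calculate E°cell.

The Co²⁺/Co couple has the higher E°, so Co ion is reduced (cathode) and Na is oxidized (anode).
E°cell = E°(cathode) − E°(anode) = −0.27 − (−2.70) = +2.43 V.

+2.43 V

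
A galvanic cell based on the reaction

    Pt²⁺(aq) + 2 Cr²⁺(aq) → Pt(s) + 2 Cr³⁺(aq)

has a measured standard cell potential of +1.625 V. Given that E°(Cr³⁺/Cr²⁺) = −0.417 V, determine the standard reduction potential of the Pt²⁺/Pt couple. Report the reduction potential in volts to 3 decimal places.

In the reaction as written the Pt²⁺/Pt couple is reduced (cathode) and Cr³⁺/Cr²⁺ is oxidized (anode), so E°cell = E°(Pt²⁺/Pt) − E°(Cr³⁺/Cr²⁺).
E°(Pt²⁺/Pt) = E°cell + E°(anode) = +1.625 + (−0.417) = +1.208 V.

+1.208 V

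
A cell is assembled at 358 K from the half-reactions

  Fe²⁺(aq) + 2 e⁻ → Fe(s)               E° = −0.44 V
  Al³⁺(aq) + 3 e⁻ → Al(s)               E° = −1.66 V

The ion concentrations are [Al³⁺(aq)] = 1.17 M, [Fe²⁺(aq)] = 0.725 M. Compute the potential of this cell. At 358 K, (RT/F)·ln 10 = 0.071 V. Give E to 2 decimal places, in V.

+1.21 V

Since E°(Fe²⁺/Fe) > E°(Al³⁺/Al), Fe²⁺/Fe serves as the cathode.
E°cell = −0.44 − (−1.66) = +1.22 V, with n = 6 electrons transferred.
For the overall reaction 3 Fe²⁺(aq) + 2 Al(s) → 3 Fe(s) + 2 Al³⁺(aq), Q = [Al³⁺(aq)]^2 / [Fe²⁺(aq)]^3 = 3.59, giving log Q = 0.555.
Applying E = E° − (RT ln10/nF)·log Q gives +1.22 − (0.071/6)(0.555) = +1.21 V.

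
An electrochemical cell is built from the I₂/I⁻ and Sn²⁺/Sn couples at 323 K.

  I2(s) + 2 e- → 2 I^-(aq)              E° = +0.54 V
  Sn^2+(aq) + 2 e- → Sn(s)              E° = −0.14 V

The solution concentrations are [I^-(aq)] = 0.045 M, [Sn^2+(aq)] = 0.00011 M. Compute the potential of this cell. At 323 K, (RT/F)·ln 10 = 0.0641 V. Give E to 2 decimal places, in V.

Since E°(I₂/I⁻) > E°(Sn²⁺/Sn), I₂/I⁻ serves as the cathode.
E°cell = E°cat − E°an = +0.54 − (−0.14) = +0.68 V; n = 2.
Balancing gives I2(s) + Sn(s) → 2 I^-(aq) + Sn^2+(aq); hence Q = [I^-(aq)]^2·[Sn^2+(aq)] = 2.23×10^−7 (log Q = −6.652).
Applying E = E° − (RT ln10/nF)·log Q gives +0.68 − (0.0641/2)(−6.652) = +0.89 V.

+0.89 V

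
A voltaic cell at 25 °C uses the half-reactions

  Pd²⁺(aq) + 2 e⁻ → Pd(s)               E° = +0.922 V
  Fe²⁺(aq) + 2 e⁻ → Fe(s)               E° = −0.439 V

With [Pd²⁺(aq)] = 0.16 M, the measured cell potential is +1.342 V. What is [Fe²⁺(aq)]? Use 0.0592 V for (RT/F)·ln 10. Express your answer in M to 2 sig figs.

With Pd²⁺/Pd at the cathode and Fe²⁺/Fe at the anode, E°cell = +0.922 − (−0.439) = +1.361 V (n = 2).
From the Nernst equation, log Q = n(E° − E)/0.0592 = 2·(+1.361 − (+1.342))/0.0592 = 0.642.
For Pd²⁺(aq) + Fe(s) → Pd(s) + Fe²⁺(aq), the reaction quotient is Q = [Fe²⁺(aq)] / [Pd²⁺(aq)].
Substituting the known concentrations and solving, log [Fe²⁺(aq)] = −0.154 and [Fe²⁺(aq)] = 0.70 M.

0.70 M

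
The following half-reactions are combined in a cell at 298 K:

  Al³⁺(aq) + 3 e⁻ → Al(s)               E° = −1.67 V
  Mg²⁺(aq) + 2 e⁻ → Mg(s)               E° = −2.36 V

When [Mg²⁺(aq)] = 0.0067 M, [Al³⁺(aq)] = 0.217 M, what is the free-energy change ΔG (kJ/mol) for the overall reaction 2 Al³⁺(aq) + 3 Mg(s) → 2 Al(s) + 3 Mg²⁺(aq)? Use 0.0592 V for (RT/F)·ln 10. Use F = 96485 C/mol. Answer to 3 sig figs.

The standard cell potential is −1.67 − (−2.36) = +0.69 V, with n = 6 electrons in the balanced equation.
Here Q = [Mg²⁺(aq)]^3 / [Al³⁺(aq)]^2 = 6.39×10^−6 (log Q = −5.195), giving E = +0.69 − (0.0592/6)·(−5.195) = +0.7413 V.
Then ΔG = −nFE = −6 × 96485 × +0.7413 J/mol = −429 kJ/mol.

−429 kJ/mol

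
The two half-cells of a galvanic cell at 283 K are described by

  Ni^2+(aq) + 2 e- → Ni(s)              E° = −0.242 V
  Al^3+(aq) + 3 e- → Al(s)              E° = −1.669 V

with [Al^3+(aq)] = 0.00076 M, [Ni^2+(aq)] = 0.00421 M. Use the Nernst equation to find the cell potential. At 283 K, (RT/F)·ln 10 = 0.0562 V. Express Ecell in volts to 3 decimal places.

The Ni²⁺/Ni couple has the more positive E°, so it is the cathode; Al³⁺/Al is the anode.
The standard potential is −0.242 − (−1.669) = +1.427 V and the balanced reaction transfers n = 6 electrons.
Balancing gives 3 Ni^2+(aq) + 2 Al(s) → 3 Ni(s) + 2 Al^3+(aq); hence Q = [Al^3+(aq)]^2 / [Ni^2+(aq)]^3 = 7.74 (log Q = 0.889).
E = E° − (0.0562/n)·log Q = +1.427 − (0.0562/6)(0.889) = +1.419 V.

+1.419 V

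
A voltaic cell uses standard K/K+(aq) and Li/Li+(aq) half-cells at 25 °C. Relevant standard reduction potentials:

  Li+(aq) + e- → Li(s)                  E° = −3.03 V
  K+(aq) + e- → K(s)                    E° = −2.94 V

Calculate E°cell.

+0.09 V

The K⁺/K couple has the higher E°, so K ion is reduced (cathode) and Li is oxidized (anode).
E°cell = E°(cathode) − E°(anode) = −2.94 − (−3.03) = +0.09 V.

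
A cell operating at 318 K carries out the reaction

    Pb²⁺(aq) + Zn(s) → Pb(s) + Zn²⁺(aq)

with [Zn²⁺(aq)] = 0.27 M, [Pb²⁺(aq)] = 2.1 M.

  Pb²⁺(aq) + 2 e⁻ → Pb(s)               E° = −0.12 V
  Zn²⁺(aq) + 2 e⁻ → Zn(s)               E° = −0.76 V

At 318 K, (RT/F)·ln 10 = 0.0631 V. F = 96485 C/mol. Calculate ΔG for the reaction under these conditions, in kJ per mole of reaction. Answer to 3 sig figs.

−129 kJ/mol

E°cell = −0.12 − (−0.76) = +0.64 V; the balanced reaction transfers n = 2 electrons.
The reaction quotient is [Zn²⁺(aq)] / [Pb²⁺(aq)] = 0.129; by Nernst, E = +0.64 − (0.0631/2)(−0.891) = +0.6681 V.
ΔG = −nFE = −(2)(96485)(+0.6681) J/mol = −129 kJ/mol.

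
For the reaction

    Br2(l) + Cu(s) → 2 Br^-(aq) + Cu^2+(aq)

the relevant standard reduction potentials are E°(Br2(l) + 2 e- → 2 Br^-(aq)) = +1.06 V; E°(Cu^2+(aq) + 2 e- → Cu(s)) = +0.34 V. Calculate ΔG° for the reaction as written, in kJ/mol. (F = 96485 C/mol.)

In the reaction as written Br2(l) is reduced, so the Br₂/Br⁻ couple is the cathode and Cu²⁺/Cu is the anode.
E°cell = +1.06 − (+0.34) = +0.72 V; balancing electrons gives n = 2.
ΔG° = −nFE°cell = −(2)(96485)(+0.72) J/mol = −139 kJ/mol.

−139 kJ/mol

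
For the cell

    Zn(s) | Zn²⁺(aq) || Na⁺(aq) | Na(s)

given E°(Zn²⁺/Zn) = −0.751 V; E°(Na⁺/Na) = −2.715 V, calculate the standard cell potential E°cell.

By convention the left-hand electrode in cell notation is the anode (oxidation) and the right-hand electrode is the cathode (reduction).
E°cell = E°(right) − E°(left) = −2.715 − (−0.751) = −1.964 V.
The negative sign shows that, as written, the cell would require an external voltage to drive the reaction.

−1.964 V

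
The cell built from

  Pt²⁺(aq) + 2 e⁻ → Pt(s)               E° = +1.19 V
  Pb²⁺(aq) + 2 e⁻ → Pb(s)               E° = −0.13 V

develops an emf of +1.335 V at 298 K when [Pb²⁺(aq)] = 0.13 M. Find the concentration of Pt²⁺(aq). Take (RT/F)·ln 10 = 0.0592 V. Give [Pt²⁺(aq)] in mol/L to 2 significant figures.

0.42 M

With Pt²⁺/Pt at the cathode and Pb²⁺/Pb at the anode, E°cell = +1.19 − (−0.13) = +1.32 V (n = 2).
Since E = E° − (0.0592/n)·log Q, log Q = n(E° − E)/0.0592 = −0.507.
Balancing electrons gives Pt²⁺(aq) + Pb(s) → Pt(s) + Pb²⁺(aq); thus Q = [Pb²⁺(aq)] / [Pt²⁺(aq)].
Solving for the unknown gives log [Pt²⁺(aq)] = −0.379, so [Pt²⁺(aq)] ≈ 0.42 M.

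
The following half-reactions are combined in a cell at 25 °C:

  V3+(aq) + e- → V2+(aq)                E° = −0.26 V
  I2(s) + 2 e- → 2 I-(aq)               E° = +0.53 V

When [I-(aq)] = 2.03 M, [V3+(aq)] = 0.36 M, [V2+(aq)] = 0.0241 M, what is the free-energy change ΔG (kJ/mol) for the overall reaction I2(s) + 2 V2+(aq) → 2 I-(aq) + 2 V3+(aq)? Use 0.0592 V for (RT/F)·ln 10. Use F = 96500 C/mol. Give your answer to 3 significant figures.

E°cell = +0.53 − (−0.26) = +0.79 V; the balanced reaction transfers n = 2 electrons.
Here Q = ([I-(aq)]^2·[V3+(aq)]^2) / [V2+(aq)]^2 = 920 (log Q = 2.964), giving E = +0.79 − (0.0592/2)·(2.964) = +0.7023 V.
Finally ΔG = −nFE = −(2)(96500 C/mol)(+0.7023 V) = −136 kJ/mol.

−136 kJ/mol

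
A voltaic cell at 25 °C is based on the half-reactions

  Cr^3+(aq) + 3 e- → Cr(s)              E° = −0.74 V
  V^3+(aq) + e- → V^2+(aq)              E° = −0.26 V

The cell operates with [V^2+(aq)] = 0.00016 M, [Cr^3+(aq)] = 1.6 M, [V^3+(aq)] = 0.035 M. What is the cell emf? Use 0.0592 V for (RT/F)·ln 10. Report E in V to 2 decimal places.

The V³⁺/V²⁺ couple has the more positive E°, so it is the cathode; Cr³⁺/Cr is the anode.
E°cell = E°cat − E°an = −0.26 − (−0.74) = +0.48 V; n = 3.
Balancing gives 3 V^3+(aq) + Cr(s) → 3 V^2+(aq) + Cr^3+(aq); hence Q = ([V^2+(aq)]^3·[Cr^3+(aq)]) / [V^3+(aq)]^3 = 1.53×10^−7 (log Q = −6.816).
Applying E = E° − (RT ln10/nF)·log Q gives +0.48 − (0.0592/3)(−6.816) = +0.61 V.

+0.61 V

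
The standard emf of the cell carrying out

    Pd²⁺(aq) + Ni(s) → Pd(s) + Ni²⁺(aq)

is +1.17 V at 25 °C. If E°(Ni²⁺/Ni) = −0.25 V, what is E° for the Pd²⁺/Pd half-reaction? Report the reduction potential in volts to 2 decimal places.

In the reaction as written the Pd²⁺/Pd couple is reduced (cathode) and Ni²⁺/Ni is oxidized (anode), so E°cell = E°(Pd²⁺/Pd) − E°(Ni²⁺/Ni).
E°(Pd²⁺/Pd) = E°cell + E°(anode) = +1.17 + (−0.25) = +0.92 V.

+0.92 V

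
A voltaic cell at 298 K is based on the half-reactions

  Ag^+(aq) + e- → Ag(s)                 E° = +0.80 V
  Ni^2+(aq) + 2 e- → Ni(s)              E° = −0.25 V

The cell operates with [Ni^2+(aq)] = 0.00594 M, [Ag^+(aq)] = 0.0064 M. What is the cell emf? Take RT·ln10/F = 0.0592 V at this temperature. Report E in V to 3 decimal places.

Ag⁺/Ag is reduced (cathode, E° = +0.80 V) and Ni²⁺/Ni is oxidized (anode).
The standard potential is +0.80 − (−0.25) = +1.05 V and the balanced reaction transfers n = 2 electrons.
The balanced reaction is 2 Ag^+(aq) + Ni(s) → 2 Ag(s) + Ni^2+(aq), so Q = [Ni^2+(aq)] / [Ag^+(aq)]^2 = 145 and log Q = 2.161.
E = E° − (0.0592/n)·log Q = +1.05 − (0.0592/2)(2.161) = +0.986 V.

+0.986 V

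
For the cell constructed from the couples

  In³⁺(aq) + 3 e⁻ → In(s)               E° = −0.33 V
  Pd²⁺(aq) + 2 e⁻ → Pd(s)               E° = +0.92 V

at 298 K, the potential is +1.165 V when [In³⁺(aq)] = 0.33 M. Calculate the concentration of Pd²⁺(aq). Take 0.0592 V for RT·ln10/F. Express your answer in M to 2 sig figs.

The Pd²⁺/Pd couple has the larger reduction potential, so it is the cathode: E°cell = +0.92 − (−0.33) = +1.25 V and n = 6.
From the Nernst equation, log Q = n(E° − E)/0.0592 = 6·(+1.25 − (+1.165))/0.0592 = 8.615.
The balanced reaction is 3 Pd²⁺(aq) + 2 In(s) → 3 Pd(s) + 2 In³⁺(aq), so Q = [In³⁺(aq)]^2 / [Pd²⁺(aq)]^3.
Isolating [Pd²⁺(aq)] in Q = 10^{8.615} yields log [Pd²⁺(aq)] = −3.193, i.e. 0.00064 M.

0.00064 M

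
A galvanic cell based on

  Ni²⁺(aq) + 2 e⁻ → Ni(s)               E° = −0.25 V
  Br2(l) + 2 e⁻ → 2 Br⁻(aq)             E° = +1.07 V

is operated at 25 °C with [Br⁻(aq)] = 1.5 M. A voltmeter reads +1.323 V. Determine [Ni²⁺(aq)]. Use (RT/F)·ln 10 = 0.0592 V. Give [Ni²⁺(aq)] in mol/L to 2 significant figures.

The Br₂/Br⁻ couple has the larger reduction potential, so it is the cathode: E°cell = +1.07 − (−0.25) = +1.32 V and n = 2.
Rearranging E = E° − (0.0592/n)·log Q gives log Q = 2(+1.32 − (+1.323))/0.0592 = −0.101.
Balancing electrons gives Br2(l) + Ni(s) → 2 Br⁻(aq) + Ni²⁺(aq); thus Q = [Br⁻(aq)]^2·[Ni²⁺(aq)].
Isolating [Ni²⁺(aq)] in Q = 10^{−0.101} yields log [Ni²⁺(aq)] = −0.453, i.e. 0.35 M.

0.35 M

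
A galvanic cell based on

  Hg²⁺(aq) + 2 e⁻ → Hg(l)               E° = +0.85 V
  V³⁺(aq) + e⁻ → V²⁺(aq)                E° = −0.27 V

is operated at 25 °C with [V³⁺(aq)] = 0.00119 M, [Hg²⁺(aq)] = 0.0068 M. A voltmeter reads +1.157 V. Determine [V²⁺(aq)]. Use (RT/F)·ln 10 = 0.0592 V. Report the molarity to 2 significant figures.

0.061 M

The Hg²⁺/Hg couple has the larger reduction potential, so it is the cathode: E°cell = +0.85 − (−0.27) = +1.12 V and n = 2.
Since E = E° − (0.0592/n)·log Q, log Q = n(E° − E)/0.0592 = −1.250.
For Hg²⁺(aq) + 2 V²⁺(aq) → Hg(l) + 2 V³⁺(aq), the reaction quotient is Q = [V³⁺(aq)]^2 / ([Hg²⁺(aq)]·[V²⁺(aq)]^2).
Isolating [V²⁺(aq)] in Q = 10^{−1.250} yields log [V²⁺(aq)] = −1.216, i.e. 0.061 M.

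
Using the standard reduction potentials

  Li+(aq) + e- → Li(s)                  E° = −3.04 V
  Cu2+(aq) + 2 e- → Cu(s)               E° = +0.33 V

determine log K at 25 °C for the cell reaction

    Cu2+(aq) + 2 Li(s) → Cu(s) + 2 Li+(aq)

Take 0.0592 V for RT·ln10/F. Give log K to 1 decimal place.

The Cu²⁺/Cu couple is reduced (cathode); E°cell = +0.33 − (−3.04) = +3.37 V with n = 2.
At equilibrium E = 0, so log K = nE°cell / 0.0592 = (2)(+3.37) / 0.0592 = 113.9.

log K = 113.9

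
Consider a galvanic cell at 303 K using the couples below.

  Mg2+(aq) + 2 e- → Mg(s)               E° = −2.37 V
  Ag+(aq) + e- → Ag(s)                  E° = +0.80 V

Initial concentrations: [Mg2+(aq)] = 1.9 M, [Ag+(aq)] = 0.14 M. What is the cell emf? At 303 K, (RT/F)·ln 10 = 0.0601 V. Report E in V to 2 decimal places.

Ag⁺/Ag is reduced (cathode, E° = +0.80 V) and Mg²⁺/Mg is oxidized (anode).
E°cell = E°cat − E°an = +0.80 − (−2.37) = +3.17 V; n = 2.
For the overall reaction 2 Ag+(aq) + Mg(s) → 2 Ag(s) + Mg2+(aq), Q = [Mg2+(aq)] / [Ag+(aq)]^2 = 96.9, giving log Q = 1.986.
Applying E = E° − (RT ln10/nF)·log Q gives +3.17 − (0.0601/2)(1.986) = +3.11 V.

+3.11 V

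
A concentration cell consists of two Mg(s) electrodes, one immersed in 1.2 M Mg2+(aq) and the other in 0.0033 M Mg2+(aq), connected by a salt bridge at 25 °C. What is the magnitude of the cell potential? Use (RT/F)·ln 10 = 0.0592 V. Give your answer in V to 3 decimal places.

For a concentration cell E°cell = 0, since both electrodes use the same couple.
The compartment with the higher Mg2+(aq) concentration (1.2 M) acts as the cathode; ions are reduced there and produced at the dilute (0.0033 M) anode.
With n = 2, Ecell = −(0.0592/2)·log([dilute]/[conc]) = −(0.0592/2)·log(0.0033/1.2) = +0.076 V.

0.076 V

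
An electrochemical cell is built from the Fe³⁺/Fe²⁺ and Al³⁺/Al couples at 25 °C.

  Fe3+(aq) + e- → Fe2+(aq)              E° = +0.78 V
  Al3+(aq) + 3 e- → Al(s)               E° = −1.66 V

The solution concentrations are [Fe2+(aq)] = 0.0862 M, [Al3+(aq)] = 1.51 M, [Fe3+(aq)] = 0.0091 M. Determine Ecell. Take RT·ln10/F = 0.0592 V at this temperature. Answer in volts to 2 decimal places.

Since E°(Fe³⁺/Fe²⁺) > E°(Al³⁺/Al), Fe³⁺/Fe²⁺ serves as the cathode.
E°cell = +0.78 − (−1.66) = +2.44 V, with n = 3 electrons transferred.
The balanced reaction is 3 Fe3+(aq) + Al(s) → 3 Fe2+(aq) + Al3+(aq), so Q = ([Fe2+(aq)]^3·[Al3+(aq)]) / [Fe3+(aq)]^3 = 1.28×10^3 and log Q = 3.108.
By the Nernst equation, E = +2.44 − (0.0592/3)·(3.108) = +2.38 V.

+2.38 V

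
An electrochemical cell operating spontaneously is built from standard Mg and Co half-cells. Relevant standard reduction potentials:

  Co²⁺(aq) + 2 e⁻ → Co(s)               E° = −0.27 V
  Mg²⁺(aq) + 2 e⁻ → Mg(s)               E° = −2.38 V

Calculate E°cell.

The Co²⁺/Co couple has the higher E°, so Co ion is reduced (cathode) and Mg is oxidized (anode).
E°cell = E°(cathode) − E°(anode) = −0.27 − (−2.38) = +2.11 V.

+2.11 V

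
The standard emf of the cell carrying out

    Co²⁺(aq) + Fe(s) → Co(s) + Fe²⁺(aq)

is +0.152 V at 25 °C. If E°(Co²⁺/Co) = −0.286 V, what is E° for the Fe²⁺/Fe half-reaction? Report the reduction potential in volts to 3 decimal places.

−0.438 V

In the reaction as written the Co²⁺/Co couple is reduced (cathode) and Fe²⁺/Fe is oxidized (anode), so E°cell = E°(Co²⁺/Co) − E°(Fe²⁺/Fe).
E°(Fe²⁺/Fe) = E°(cathode) − E°cell = −0.286 − (+0.152) = −0.438 V.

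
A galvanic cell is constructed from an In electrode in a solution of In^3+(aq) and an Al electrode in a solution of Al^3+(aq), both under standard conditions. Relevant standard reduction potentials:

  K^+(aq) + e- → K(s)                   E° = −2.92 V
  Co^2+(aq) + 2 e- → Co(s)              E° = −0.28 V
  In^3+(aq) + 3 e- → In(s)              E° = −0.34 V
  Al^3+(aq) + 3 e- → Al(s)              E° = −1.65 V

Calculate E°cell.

+1.31 V

Of the two couples in this cell, the one with the more positive reduction potential is reduced at the cathode: here that is In³⁺/In (−0.34 V); Al³⁺/Al (−1.65 V) is the anode.
E°cell = E°(cathode) − E°(anode) = −0.34 − (−1.65) = +1.31 V.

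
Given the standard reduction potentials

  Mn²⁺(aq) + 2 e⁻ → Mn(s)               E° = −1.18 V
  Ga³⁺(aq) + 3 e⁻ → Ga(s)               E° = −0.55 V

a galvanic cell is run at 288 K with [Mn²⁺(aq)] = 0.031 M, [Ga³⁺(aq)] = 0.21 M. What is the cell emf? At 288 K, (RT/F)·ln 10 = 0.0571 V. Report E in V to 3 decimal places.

The Ga³⁺/Ga couple has the more positive E°, so it is the cathode; Mn²⁺/Mn is the anode.
E°cell = −0.55 − (−1.18) = +0.63 V, with n = 6 electrons transferred.
The balanced reaction is 2 Ga³⁺(aq) + 3 Mn(s) → 2 Ga(s) + 3 Mn²⁺(aq), so Q = [Mn²⁺(aq)]^3 / [Ga³⁺(aq)]^2 = 0.000676 and log Q = −3.170.
By the Nernst equation, E = +0.63 − (0.0571/6)·(−3.170) = +0.660 V.

+0.660 V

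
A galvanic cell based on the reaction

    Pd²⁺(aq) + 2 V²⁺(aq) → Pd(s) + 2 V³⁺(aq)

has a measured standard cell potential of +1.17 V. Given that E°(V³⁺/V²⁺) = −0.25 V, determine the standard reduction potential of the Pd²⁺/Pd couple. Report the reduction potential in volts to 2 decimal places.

In the reaction as written the Pd²⁺/Pd couple is reduced (cathode) and V³⁺/V²⁺ is oxidized (anode), so E°cell = E°(Pd²⁺/Pd) − E°(V³⁺/V²⁺).
E°(Pd²⁺/Pd) = E°cell + E°(anode) = +1.17 + (−0.25) = +0.92 V.

+0.92 V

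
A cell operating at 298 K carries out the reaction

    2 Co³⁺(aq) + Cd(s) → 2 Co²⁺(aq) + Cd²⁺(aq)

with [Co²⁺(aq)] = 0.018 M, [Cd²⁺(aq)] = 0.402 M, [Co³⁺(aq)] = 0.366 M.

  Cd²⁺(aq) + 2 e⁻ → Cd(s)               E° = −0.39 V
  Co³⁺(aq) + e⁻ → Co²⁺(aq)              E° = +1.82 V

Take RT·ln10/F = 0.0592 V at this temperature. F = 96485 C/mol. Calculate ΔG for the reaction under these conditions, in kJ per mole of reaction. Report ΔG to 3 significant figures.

−444 kJ/mol

With Co³⁺/Co²⁺ reduced at the cathode, E°cell = +1.82 − (−0.39) = +2.21 V and n = 2.
Q = ([Co²⁺(aq)]^2·[Cd²⁺(aq)]) / [Co³⁺(aq)]^2 = 0.000972, so log Q = −3.012 and E = +2.21 − (0.0592/2)(−3.012) = +2.2992 V.
Then ΔG = −nFE = −2 × 96485 × +2.2992 J/mol = −444 kJ/mol.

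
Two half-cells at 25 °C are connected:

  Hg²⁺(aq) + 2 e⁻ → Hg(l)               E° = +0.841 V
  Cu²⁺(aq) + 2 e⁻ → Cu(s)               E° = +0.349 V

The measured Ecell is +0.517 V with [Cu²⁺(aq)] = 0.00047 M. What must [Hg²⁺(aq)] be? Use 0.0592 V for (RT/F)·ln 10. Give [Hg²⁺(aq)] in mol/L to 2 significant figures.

Hg²⁺/Hg is the cathode (higher E°); E°cell = +0.841 − (+0.349) = +0.492 V with n = 2.
Rearranging E = E° − (0.0592/n)·log Q gives log Q = 2(+0.492 − (+0.517))/0.0592 = −0.845.
Balancing electrons gives Hg²⁺(aq) + Cu(s) → Hg(l) + Cu²⁺(aq); thus Q = [Cu²⁺(aq)] / [Hg²⁺(aq)].
Isolating [Hg²⁺(aq)] in Q = 10^{−0.845} yields log [Hg²⁺(aq)] = −2.483, i.e. 0.0033 M.

0.0033 M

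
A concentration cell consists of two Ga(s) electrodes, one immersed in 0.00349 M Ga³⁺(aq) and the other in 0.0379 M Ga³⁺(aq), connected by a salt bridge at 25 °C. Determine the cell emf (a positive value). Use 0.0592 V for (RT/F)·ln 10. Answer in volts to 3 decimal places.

For a concentration cell E°cell = 0, since both electrodes use the same couple.
The compartment with the higher Ga³⁺(aq) concentration (0.0379 M) acts as the cathode; ions are reduced there and produced at the dilute (0.00349 M) anode.
With n = 3, Ecell = −(0.0592/3)·log([dilute]/[conc]) = −(0.0592/3)·log(0.00349/0.0379) = +0.020 V.

0.020 V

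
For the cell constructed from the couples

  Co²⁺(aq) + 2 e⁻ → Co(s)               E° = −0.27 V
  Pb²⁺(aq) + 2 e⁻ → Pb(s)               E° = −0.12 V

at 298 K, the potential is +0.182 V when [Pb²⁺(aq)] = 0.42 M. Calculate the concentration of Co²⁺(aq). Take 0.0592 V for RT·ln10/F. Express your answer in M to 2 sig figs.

The Pb²⁺/Pb couple has the larger reduction potential, so it is the cathode: E°cell = −0.12 − (−0.27) = +0.15 V and n = 2.
Since E = E° − (0.0592/n)·log Q, log Q = n(E° − E)/0.0592 = −1.081.
The balanced reaction is Pb²⁺(aq) + Co(s) → Pb(s) + Co²⁺(aq), so Q = [Co²⁺(aq)] / [Pb²⁺(aq)].
Substituting the known concentrations and solving, log [Co²⁺(aq)] = −1.458 and [Co²⁺(aq)] = 0.035 M.

0.035 M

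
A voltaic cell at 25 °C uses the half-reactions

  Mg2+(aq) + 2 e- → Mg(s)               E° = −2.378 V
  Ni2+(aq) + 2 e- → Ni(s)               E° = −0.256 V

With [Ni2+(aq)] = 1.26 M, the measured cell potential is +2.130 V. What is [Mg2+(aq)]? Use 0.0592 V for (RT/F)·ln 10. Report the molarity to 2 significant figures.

0.68 M

With Ni²⁺/Ni at the cathode and Mg²⁺/Mg at the anode, E°cell = −0.256 − (−2.378) = +2.122 V (n = 2).
Rearranging E = E° − (0.0592/n)·log Q gives log Q = 2(+2.122 − (+2.130))/0.0592 = −0.270.
The balanced reaction is Ni2+(aq) + Mg(s) → Ni(s) + Mg2+(aq), so Q = [Mg2+(aq)] / [Ni2+(aq)].
Solving for the unknown gives log [Mg2+(aq)] = −0.170, so [Mg2+(aq)] ≈ 0.68 M.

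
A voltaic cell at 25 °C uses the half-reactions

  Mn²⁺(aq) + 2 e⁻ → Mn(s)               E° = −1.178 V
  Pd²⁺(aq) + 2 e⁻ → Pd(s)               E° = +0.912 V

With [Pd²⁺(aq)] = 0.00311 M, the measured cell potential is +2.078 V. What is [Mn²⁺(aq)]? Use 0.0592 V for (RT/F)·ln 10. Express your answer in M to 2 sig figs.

The Pd²⁺/Pd couple has the larger reduction potential, so it is the cathode: E°cell = +0.912 − (−1.178) = +2.090 V and n = 2.
Since E = E° − (0.0592/n)·log Q, log Q = n(E° − E)/0.0592 = 0.405.
For Pd²⁺(aq) + Mn(s) → Pd(s) + Mn²⁺(aq), the reaction quotient is Q = [Mn²⁺(aq)] / [Pd²⁺(aq)].
Substituting the known concentrations and solving, log [Mn²⁺(aq)] = −2.102 and [Mn²⁺(aq)] = 0.0079 M.

0.0079 M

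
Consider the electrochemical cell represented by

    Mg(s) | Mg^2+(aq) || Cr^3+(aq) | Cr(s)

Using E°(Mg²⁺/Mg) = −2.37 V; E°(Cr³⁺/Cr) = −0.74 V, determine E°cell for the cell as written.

By convention the left-hand electrode in cell notation is the anode (oxidation) and the right-hand electrode is the cathode (reduction).
E°cell = E°(right) − E°(left) = −0.74 − (−2.37) = +1.63 V.

+1.63 V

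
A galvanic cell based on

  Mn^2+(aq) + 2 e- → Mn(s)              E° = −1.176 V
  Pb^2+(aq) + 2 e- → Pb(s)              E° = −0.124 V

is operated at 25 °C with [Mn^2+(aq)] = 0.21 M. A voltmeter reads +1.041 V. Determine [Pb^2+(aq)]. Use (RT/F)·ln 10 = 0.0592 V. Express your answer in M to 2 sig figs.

0.089 M

Pb²⁺/Pb is the cathode (higher E°); E°cell = −0.124 − (−1.176) = +1.052 V with n = 2.
Rearranging E = E° − (0.0592/n)·log Q gives log Q = 2(+1.052 − (+1.041))/0.0592 = 0.372.
For Pb^2+(aq) + Mn(s) → Pb(s) + Mn^2+(aq), the reaction quotient is Q = [Mn^2+(aq)] / [Pb^2+(aq)].
Substituting the known concentrations and solving, log [Pb^2+(aq)] = −1.050 and [Pb^2+(aq)] = 0.089 M.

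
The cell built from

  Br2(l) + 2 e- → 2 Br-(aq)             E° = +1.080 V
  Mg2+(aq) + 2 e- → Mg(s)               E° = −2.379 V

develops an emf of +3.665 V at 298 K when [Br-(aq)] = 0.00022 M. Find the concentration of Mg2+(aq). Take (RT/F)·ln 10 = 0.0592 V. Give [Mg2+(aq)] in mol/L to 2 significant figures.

The Br₂/Br⁻ couple has the larger reduction potential, so it is the cathode: E°cell = +1.080 − (−2.379) = +3.459 V and n = 2.
Since E = E° − (0.0592/n)·log Q, log Q = n(E° − E)/0.0592 = −6.959.
Balancing electrons gives Br2(l) + Mg(s) → 2 Br-(aq) + Mg2+(aq); thus Q = [Br-(aq)]^2·[Mg2+(aq)].
Solving for the unknown gives log [Mg2+(aq)] = 0.356, so [Mg2+(aq)] ≈ 2.3 M.

2.3 M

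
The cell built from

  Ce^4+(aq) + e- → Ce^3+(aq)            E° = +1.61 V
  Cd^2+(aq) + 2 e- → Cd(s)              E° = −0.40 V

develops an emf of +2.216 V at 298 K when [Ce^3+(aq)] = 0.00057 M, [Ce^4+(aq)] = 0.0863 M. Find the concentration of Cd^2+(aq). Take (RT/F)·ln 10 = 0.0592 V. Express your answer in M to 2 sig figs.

With Ce⁴⁺/Ce³⁺ at the cathode and Cd²⁺/Cd at the anode, E°cell = +1.61 − (−0.40) = +2.01 V (n = 2).
Rearranging E = E° − (0.0592/n)·log Q gives log Q = 2(+2.01 − (+2.216))/0.0592 = −6.959.
Balancing electrons gives 2 Ce^4+(aq) + Cd(s) → 2 Ce^3+(aq) + Cd^2+(aq); thus Q = ([Ce^3+(aq)]^2·[Cd^2+(aq)]) / [Ce^4+(aq)]^2.
Solving for the unknown gives log [Cd^2+(aq)] = −2.599, so [Cd^2+(aq)] ≈ 0.0025 M.

0.0025 M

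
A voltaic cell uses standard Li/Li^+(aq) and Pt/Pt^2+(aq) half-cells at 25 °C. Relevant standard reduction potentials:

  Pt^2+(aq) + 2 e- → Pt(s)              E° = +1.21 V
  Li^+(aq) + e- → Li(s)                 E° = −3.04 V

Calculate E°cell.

Of the two couples in this cell, the one with the more positive reduction potential is reduced at the cathode: here that is Pt²⁺/Pt (+1.21 V); Li⁺/Li (−3.04 V) is the anode.
E°cell = E°(cathode) − E°(anode) = +1.21 − (−3.04) = +4.25 V.

+4.25 V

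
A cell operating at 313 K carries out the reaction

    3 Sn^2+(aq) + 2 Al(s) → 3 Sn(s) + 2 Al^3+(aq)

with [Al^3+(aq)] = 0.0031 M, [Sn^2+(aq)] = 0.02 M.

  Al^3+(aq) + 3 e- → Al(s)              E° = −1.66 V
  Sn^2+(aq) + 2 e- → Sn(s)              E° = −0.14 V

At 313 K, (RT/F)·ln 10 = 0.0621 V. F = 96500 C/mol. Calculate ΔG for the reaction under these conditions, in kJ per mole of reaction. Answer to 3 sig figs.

−880 kJ/mol

E°cell = −0.14 − (−1.66) = +1.52 V; the balanced reaction transfers n = 6 electrons.
Here Q = [Al^3+(aq)]^2 / [Sn^2+(aq)]^3 = 1.2 (log Q = 0.080), giving E = +1.52 − (0.0621/6)·(0.080) = +1.5192 V.
ΔG = −nFE = −(6)(96500)(+1.5192) J/mol = −880 kJ/mol.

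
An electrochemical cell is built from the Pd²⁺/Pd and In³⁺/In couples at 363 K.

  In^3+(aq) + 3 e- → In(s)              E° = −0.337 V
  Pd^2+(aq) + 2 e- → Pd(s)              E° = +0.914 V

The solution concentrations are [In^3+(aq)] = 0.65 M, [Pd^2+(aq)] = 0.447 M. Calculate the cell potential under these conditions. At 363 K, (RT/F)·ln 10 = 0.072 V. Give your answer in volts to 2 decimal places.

+1.24 V

Since E°(Pd²⁺/Pd) > E°(In³⁺/In), Pd²⁺/Pd serves as the cathode.
E°cell = E°cat − E°an = +0.914 − (−0.337) = +1.251 V; n = 6.
The balanced reaction is 3 Pd^2+(aq) + 2 In(s) → 3 Pd(s) + 2 In^3+(aq), so Q = [In^3+(aq)]^2 / [Pd^2+(aq)]^3 = 4.73 and log Q = 0.675.
By the Nernst equation, E = +1.251 − (0.072/6)·(0.675) = +1.24 V.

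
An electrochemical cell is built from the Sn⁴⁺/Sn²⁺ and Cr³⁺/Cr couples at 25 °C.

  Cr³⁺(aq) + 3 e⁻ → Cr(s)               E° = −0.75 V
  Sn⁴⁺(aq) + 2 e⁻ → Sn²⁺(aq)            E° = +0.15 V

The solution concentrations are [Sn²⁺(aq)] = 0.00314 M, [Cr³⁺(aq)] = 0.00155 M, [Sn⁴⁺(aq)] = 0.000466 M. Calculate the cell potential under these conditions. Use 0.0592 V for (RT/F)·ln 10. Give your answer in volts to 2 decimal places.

+0.93 V

Sn⁴⁺/Sn²⁺ is reduced (cathode, E° = +0.15 V) and Cr³⁺/Cr is oxidized (anode).
E°cell = +0.15 − (−0.75) = +0.90 V, with n = 6 electrons transferred.
Balancing gives 3 Sn⁴⁺(aq) + 2 Cr(s) → 3 Sn²⁺(aq) + 2 Cr³⁺(aq); hence Q = ([Sn²⁺(aq)]^3·[Cr³⁺(aq)]^2) / [Sn⁴⁺(aq)]^3 = 0.000735 (log Q = −3.134).
Applying E = E° − (RT ln10/nF)·log Q gives +0.90 − (0.0592/6)(−3.134) = +0.93 V.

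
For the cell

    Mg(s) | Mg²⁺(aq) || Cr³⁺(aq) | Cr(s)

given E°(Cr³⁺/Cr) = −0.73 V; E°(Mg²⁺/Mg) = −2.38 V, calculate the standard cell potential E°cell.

By convention the left-hand electrode in cell notation is the anode (oxidation) and the right-hand electrode is the cathode (reduction).
E°cell = E°(right) − E°(left) = −0.73 − (−2.38) = +1.65 V.

+1.65 V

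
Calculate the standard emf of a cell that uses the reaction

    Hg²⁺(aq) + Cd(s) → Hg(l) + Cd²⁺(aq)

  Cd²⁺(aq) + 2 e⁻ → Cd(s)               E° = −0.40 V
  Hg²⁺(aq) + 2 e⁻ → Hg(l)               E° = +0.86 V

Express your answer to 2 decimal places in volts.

+1.26 V

Hg²⁺(aq) gains electrons, so the Hg²⁺/Hg couple is the cathode; the Cd²⁺/Cd couple is the anode.
E°cell = E°(cathode) − E°(anode) = +0.86 − (−0.40) = +1.26 V.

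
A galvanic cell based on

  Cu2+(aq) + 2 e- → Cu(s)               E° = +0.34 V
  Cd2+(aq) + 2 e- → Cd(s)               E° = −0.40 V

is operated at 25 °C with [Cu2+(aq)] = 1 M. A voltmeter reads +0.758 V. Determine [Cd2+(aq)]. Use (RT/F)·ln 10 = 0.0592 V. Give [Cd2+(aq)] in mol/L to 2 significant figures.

The Cu²⁺/Cu couple has the larger reduction potential, so it is the cathode: E°cell = +0.34 − (−0.40) = +0.74 V and n = 2.
Since E = E° − (0.0592/n)·log Q, log Q = n(E° − E)/0.0592 = −0.608.
For Cu2+(aq) + Cd(s) → Cu(s) + Cd2+(aq), the reaction quotient is Q = [Cd2+(aq)] / [Cu2+(aq)].
Isolating [Cd2+(aq)] in Q = 10^{−0.608} yields log [Cd2+(aq)] = −0.608, i.e. 0.25 M.

0.25 M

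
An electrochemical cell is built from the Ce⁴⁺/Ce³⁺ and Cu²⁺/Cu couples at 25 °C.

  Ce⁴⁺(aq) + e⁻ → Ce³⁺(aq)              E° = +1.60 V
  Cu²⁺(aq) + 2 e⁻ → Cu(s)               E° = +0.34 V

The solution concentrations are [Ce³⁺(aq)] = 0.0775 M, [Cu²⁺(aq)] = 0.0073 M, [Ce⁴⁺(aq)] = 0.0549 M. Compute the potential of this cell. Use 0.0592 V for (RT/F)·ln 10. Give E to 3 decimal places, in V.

+1.314 V

Since E°(Ce⁴⁺/Ce³⁺) > E°(Cu²⁺/Cu), Ce⁴⁺/Ce³⁺ serves as the cathode.
The standard potential is +1.60 − (+0.34) = +1.26 V and the balanced reaction transfers n = 2 electrons.
The balanced reaction is 2 Ce⁴⁺(aq) + Cu(s) → 2 Ce³⁺(aq) + Cu²⁺(aq), so Q = ([Ce³⁺(aq)]^2·[Cu²⁺(aq)]) / [Ce⁴⁺(aq)]^2 = 0.0145 and log Q = −1.837.
E = E° − (0.0592/n)·log Q = +1.26 − (0.0592/2)(−1.837) = +1.314 V.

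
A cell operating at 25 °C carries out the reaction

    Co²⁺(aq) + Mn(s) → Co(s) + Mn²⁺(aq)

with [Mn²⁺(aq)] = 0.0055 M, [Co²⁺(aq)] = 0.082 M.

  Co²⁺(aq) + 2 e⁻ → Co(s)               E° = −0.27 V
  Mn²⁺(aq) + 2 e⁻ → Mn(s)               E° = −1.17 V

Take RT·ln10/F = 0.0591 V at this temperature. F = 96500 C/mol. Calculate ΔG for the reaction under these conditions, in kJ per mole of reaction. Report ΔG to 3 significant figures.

E°cell = −0.27 − (−1.17) = +0.90 V; the balanced reaction transfers n = 2 electrons.
Q = [Mn²⁺(aq)] / [Co²⁺(aq)] = 0.0671, so log Q = −1.173 and E = +0.90 − (0.0591/2)(−1.173) = +0.9347 V.
ΔG = −nFE = −(2)(96500)(+0.9347) J/mol = −180 kJ/mol.

−180 kJ/mol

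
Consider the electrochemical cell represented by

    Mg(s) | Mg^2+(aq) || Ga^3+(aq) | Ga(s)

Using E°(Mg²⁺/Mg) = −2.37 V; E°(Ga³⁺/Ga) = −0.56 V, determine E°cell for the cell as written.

By convention the left-hand electrode in cell notation is the anode (oxidation) and the right-hand electrode is the cathode (reduction).
E°cell = E°(right) − E°(left) = −0.56 − (−2.37) = +1.81 V.

+1.81 V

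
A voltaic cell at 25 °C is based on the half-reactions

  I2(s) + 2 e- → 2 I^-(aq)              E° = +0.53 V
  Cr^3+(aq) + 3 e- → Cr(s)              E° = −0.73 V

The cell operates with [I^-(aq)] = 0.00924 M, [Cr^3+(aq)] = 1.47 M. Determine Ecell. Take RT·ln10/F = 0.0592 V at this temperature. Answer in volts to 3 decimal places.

Since E°(I₂/I⁻) > E°(Cr³⁺/Cr), I₂/I⁻ serves as the cathode.
E°cell = E°cat − E°an = +0.53 − (−0.73) = +1.26 V; n = 6.
For the overall reaction 3 I2(s) + 2 Cr(s) → 6 I^-(aq) + 2 Cr^3+(aq), Q = [I^-(aq)]^6·[Cr^3+(aq)]^2 = 1.34×10^−12, giving log Q = −11.871.
Applying E = E° − (RT ln10/nF)·log Q gives +1.26 − (0.0592/6)(−11.871) = +1.377 V.

+1.377 V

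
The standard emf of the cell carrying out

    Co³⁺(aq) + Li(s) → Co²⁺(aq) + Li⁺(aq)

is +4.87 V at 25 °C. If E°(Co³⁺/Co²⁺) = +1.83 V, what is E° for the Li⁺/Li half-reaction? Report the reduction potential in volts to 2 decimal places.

In the reaction as written the Co³⁺/Co²⁺ couple is reduced (cathode) and Li⁺/Li is oxidized (anode), so E°cell = E°(Co³⁺/Co²⁺) − E°(Li⁺/Li).
E°(Li⁺/Li) = E°(cathode) − E°cell = +1.83 − (+4.87) = −3.04 V.

−3.04 V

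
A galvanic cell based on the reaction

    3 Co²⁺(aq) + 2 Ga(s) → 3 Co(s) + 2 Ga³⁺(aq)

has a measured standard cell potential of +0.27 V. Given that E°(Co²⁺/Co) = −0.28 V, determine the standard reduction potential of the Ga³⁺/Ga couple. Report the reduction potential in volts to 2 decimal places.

−0.55 V

In the reaction as written the Co²⁺/Co couple is reduced (cathode) and Ga³⁺/Ga is oxidized (anode), so E°cell = E°(Co²⁺/Co) − E°(Ga³⁺/Ga).
E°(Ga³⁺/Ga) = E°(cathode) − E°cell = −0.28 − (+0.27) = −0.55 V.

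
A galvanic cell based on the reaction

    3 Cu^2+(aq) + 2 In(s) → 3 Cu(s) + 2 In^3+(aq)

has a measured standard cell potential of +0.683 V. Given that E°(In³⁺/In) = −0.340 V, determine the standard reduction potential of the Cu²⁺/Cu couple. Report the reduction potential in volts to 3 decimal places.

In the reaction as written the Cu²⁺/Cu couple is reduced (cathode) and In³⁺/In is oxidized (anode), so E°cell = E°(Cu²⁺/Cu) − E°(In³⁺/In).
E°(Cu²⁺/Cu) = E°cell + E°(anode) = +0.683 + (−0.340) = +0.343 V.

+0.343 V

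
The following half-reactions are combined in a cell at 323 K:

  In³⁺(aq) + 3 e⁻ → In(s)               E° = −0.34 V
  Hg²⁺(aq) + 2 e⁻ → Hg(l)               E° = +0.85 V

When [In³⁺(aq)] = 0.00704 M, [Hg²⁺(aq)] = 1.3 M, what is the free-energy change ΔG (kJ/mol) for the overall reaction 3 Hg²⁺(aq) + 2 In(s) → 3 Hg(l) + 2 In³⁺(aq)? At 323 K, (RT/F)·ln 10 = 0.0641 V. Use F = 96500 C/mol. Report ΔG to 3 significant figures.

E°cell = +0.85 − (−0.34) = +1.19 V; the balanced reaction transfers n = 6 electrons.
The reaction quotient is [In³⁺(aq)]^2 / [Hg²⁺(aq)]^3 = 2.26×10^−5; by Nernst, E = +1.19 − (0.0641/6)(−4.647) = +1.2396 V.
ΔG = −nFE = −(6)(96500)(+1.2396) J/mol = −718 kJ/mol.

−718 kJ/mol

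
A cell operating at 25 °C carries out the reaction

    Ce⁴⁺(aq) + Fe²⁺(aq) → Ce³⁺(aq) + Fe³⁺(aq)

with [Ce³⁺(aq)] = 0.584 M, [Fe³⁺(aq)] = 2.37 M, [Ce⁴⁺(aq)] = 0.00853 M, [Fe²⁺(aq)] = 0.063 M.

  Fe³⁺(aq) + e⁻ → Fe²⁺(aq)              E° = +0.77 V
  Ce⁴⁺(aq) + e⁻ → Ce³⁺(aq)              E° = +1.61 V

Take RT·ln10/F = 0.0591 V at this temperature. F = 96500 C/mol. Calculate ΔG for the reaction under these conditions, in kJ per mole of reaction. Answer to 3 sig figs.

The standard cell potential is +1.61 − (+0.77) = +0.84 V, with n = 1 electron in the balanced equation.
Q = ([Ce³⁺(aq)]·[Fe³⁺(aq)]) / ([Ce⁴⁺(aq)]·[Fe²⁺(aq)]) = 2.58×10^3, so log Q = 3.411 and E = +0.84 − (0.0591/1)(3.411) = +0.6384 V.
Finally ΔG = −nFE = −(1)(96500 C/mol)(+0.6384 V) = −61.6 kJ/mol.

−61.6 kJ/mol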